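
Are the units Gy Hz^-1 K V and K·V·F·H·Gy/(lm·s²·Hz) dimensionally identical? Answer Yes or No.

No

Left side:
  Gy = J/kg (absorbed dose = energy per mass),
      = m²·s⁻².
  Hz = 1/s = s⁻¹ (frequency is cycles per second).
  So Hz⁻¹ = s.
  V = W/A (potential = power per current),
      = kg·m²·s⁻³·A⁻¹.
  Combining: Gy·Hz⁻¹·K·V = (m²·s⁻²) · s · K · (kg·m²·s⁻³·A⁻¹) = kg·m⁴·s⁻⁴·A⁻¹·K.
Right side:
  V = W/A (potential = power per current),
      = kg·m²·s⁻³·A⁻¹.
  lm = cd·sr = cd (luminous flux; sr is dimensionless).
  So lm⁻¹ = cd⁻¹.
  Hz = 1/s = s⁻¹ (frequency is cycles per second).
  So Hz⁻¹ = s.
  F = C/V (capacitance = charge per voltage),
      = A·s/(kg·m²·s⁻³·A⁻¹) (substituting C and V),
      = kg⁻¹·m⁻²·s⁴·A².
  H = Wb/A (inductance = flux per current),
      = kg·m²·s⁻²·A⁻².
  Gy = J/kg (absorbed dose = energy per mass),
      = m²·s⁻².
  Combining: K·V·lm⁻¹·s⁻²·Hz⁻¹·F·H·Gy = K · (kg·m²·s⁻³·A⁻¹) · cd⁻¹ · s⁻² · s · (kg⁻¹·m⁻²·s⁴·A²) · (kg·m²·s⁻²·A⁻²) · (m²·s⁻²) = kg·m⁴·s⁻⁴·A⁻¹·K·cd⁻¹.
Left is kg·m⁴·s⁻⁴·A⁻¹·K; right is kg·m⁴·s⁻⁴·A⁻¹·K·cd⁻¹ — different.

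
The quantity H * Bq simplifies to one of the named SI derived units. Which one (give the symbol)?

H = Wb/A (inductance = flux per current),
    = kg·m²·s⁻²·A⁻².
Bq = 1/s = s⁻¹ (activity is decays per second).
Combining: H·Bq = (kg·m²·s⁻²·A⁻²) · s⁻¹ = kg·m²·s⁻³·A⁻².
kg·m²·s⁻³·A⁻² is the base-SI form of the ohm.

Ω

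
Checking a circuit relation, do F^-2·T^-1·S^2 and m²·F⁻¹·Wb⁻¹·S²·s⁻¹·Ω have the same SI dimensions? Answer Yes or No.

Yes

Left side:
  F = kg⁻¹·m⁻²·s⁴·A².
  So F⁻² = kg²·m⁴·s⁻⁸·A⁻⁴.
  T = kg·s⁻²·A⁻¹.
  So T⁻¹ = kg⁻¹·s²·A.
  S = kg⁻¹·m⁻²·s³·A².
  So S² = kg⁻²·m⁻⁴·s⁶·A⁴.
  Combining: F⁻²·T⁻¹·S² = (kg²·m⁴·s⁻⁸·A⁻⁴) · (kg⁻¹·s²·A) · (kg⁻²·m⁻⁴·s⁶·A⁴) = kg⁻¹·A.
Right side:
  F = C/V (capacitance = charge per voltage),
      = A·s/(kg·m²·s⁻³·A⁻¹) (substituting C and V),
      = kg⁻¹·m⁻²·s⁴·A².
  So F⁻¹ = kg·m²·s⁻⁴·A⁻².
  Wb = V·s (flux: a volt is a weber per second),
      = kg·m²·s⁻²·A⁻¹.
  So Wb⁻¹ = kg⁻¹·m⁻²·s²·A.
  S = 1/Ω (conductance is reciprocal resistance),
      = kg⁻¹·m⁻²·s³·A².
  So S² = kg⁻²·m⁻⁴·s⁶·A⁴.
  Ω = V/A (resistance = voltage per current),
      = kg·m²·s⁻³·A⁻².
  Combining: m²·F⁻¹·Wb⁻¹·S²·s⁻¹·Ω = m² · (kg·m²·s⁻⁴·A⁻²) · (kg⁻¹·m⁻²·s²·A) · (kg⁻²·m⁻⁴·s⁶·A⁴) · s⁻¹ · (kg·m²·s⁻³·A⁻²) = kg⁻¹·A.
Both reduce to kg⁻¹·A.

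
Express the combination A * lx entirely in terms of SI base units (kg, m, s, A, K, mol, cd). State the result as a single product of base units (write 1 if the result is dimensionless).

lx = m⁻²·cd.
Combining: A·lx = A · (m⁻²·cd) = m⁻²·A·cd.

m⁻²·A·cd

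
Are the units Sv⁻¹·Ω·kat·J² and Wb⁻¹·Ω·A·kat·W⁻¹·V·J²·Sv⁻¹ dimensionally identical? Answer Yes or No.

Left side:
  Sv = m²·s⁻².
  So Sv⁻¹ = m⁻²·s².
  Ω = kg·m²·s⁻³·A⁻².
  kat = s⁻¹·mol.
  J = kg·m²·s⁻².
  So J² = kg²·m⁴·s⁻⁴.
  Combining: Sv⁻¹·Ω·kat·J² = (m⁻²·s²) · (kg·m²·s⁻³·A⁻²) · (s⁻¹·mol) · (kg²·m⁴·s⁻⁴) = kg³·m⁴·s⁻⁶·A⁻²·mol.
Right side:
  Wb = V·s (flux: a volt is a weber per second),
      = kg·m²·s⁻²·A⁻¹.
  So Wb⁻¹ = kg⁻¹·m⁻²·s²·A.
  Ω = V/A (resistance = voltage per current),
      = kg·m²·s⁻³·A⁻².
  kat = mol/s = s⁻¹·mol (catalytic activity).
  W = J/s (power = energy per time),
      = kg·m²·s⁻³.
  So W⁻¹ = kg⁻¹·m⁻²·s³.
  V = W/A (potential = power per current),
      = kg·m²·s⁻³·A⁻¹.
  J = N·m (work = force × distance),
      = kg·m²·s⁻².
  So J² = kg²·m⁴·s⁻⁴.
  Sv = J/kg (equivalent dose = energy per mass),
      = m²·s⁻².
  So Sv⁻¹ = m⁻²·s².
  Combining: Wb⁻¹·Ω·A·kat·W⁻¹·V·J²·Sv⁻¹ = (kg⁻¹·m⁻²·s²·A) · (kg·m²·s⁻³·A⁻²) · A · (s⁻¹·mol) · (kg⁻¹·m⁻²·s³) · (kg·m²·s⁻³·A⁻¹) · (kg²·m⁴·s⁻⁴) · (m⁻²·s²) = kg²·m²·s⁻⁴·A⁻¹·mol.
Left is kg³·m⁴·s⁻⁶·A⁻²·mol; right is kg²·m²·s⁻⁴·A⁻¹·mol — different.

No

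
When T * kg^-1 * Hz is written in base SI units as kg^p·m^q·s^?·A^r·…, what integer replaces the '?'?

-3

T = Wb/m² (flux density = flux per area),
    = kg·s⁻²·A⁻¹.
Hz = 1/s = s⁻¹ (frequency is cycles per second).
Combining: T·kg⁻¹·Hz = (kg·s⁻²·A⁻¹) · kg⁻¹ · s⁻¹ = s⁻³·A⁻¹.
The exponent of s is -3.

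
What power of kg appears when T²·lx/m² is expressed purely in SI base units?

T = Wb/m² (flux density = flux per area),
    = kg·s⁻²·A⁻¹.
So T² = kg²·s⁻⁴·A⁻².
lx = lm/m² (illuminance = luminous flux per area),
    = m⁻²·cd.
Combining: m⁻²·T²·lx = m⁻² · (kg²·s⁻⁴·A⁻²) · (m⁻²·cd) = kg²·m⁻⁴·s⁻⁴·A⁻²·cd.
The exponent of kg is 2.

2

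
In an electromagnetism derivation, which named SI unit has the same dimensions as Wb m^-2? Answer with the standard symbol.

T

Wb = kg·m²·s⁻²·A⁻¹.
Combining: Wb·m⁻² = (kg·m²·s⁻²·A⁻¹) · m⁻² = kg·s⁻²·A⁻¹.
kg·s⁻²·A⁻¹ is the base-SI form of the tesla.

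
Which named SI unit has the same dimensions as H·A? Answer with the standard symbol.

H = Wb/A (inductance = flux per current),
    = kg·m²·s⁻²·A⁻².
Combining: H·A = (kg·m²·s⁻²·A⁻²) · A = kg·m²·s⁻²·A⁻¹.
kg·m²·s⁻²·A⁻¹ is the base-SI form of the weber.

Wb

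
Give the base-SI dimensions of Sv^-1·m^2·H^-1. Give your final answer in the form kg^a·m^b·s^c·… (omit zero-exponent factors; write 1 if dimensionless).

kg⁻¹·m⁻²·s⁴·A²

Sv = m²·s⁻².
So Sv⁻¹ = m⁻²·s².
H = kg·m²·s⁻²·A⁻².
So H⁻¹ = kg⁻¹·m⁻²·s²·A².
Combining: Sv⁻¹·m²·H⁻¹ = (m⁻²·s²) · m² · (kg⁻¹·m⁻²·s²·A²) = kg⁻¹·m⁻²·s⁴·A².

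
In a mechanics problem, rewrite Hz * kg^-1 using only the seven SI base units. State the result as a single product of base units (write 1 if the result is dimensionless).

Hz = 1/s = s⁻¹ (frequency is cycles per second).
Combining: Hz·kg⁻¹ = s⁻¹ · kg⁻¹ = kg⁻¹·s⁻¹.

kg⁻¹·s⁻¹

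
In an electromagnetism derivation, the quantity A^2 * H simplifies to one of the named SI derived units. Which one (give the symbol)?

H = Wb/A (inductance = flux per current),
    = kg·m²·s⁻²·A⁻².
Combining: A²·H = A² · (kg·m²·s⁻²·A⁻²) = kg·m²·s⁻².
kg·m²·s⁻² is the base-SI form of the joule.

J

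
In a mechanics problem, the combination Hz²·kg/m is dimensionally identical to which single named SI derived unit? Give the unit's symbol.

Pa

Hz = s⁻¹.
So Hz² = s⁻².
Combining: Hz²·m⁻¹·kg = s⁻² · m⁻¹ · kg = kg·m⁻¹·s⁻².
kg·m⁻¹·s⁻² is the base-SI form of the pascal.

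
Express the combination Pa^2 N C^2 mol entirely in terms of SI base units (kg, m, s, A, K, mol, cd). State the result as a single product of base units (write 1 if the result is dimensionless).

Pa = N/m² (pressure = force per area),
    = kg·m⁻¹·s⁻².
So Pa² = kg²·m⁻²·s⁻⁴.
N = kg·m/s² = kg·m·s⁻² (force = mass × acceleration).
C = A·s = s·A (charge = current × time).
So C² = s²·A².
Combining: Pa²·N·C²·mol = (kg²·m⁻²·s⁻⁴) · (kg·m·s⁻²) · (s²·A²) · mol = kg³·m⁻¹·s⁻⁴·A²·mol.

kg³·m⁻¹·s⁻⁴·A²·mol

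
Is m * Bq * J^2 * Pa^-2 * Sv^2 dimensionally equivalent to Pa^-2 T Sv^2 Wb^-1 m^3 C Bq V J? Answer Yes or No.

Yes

Left side:
  Bq = s⁻¹.
  J = kg·m²·s⁻².
  So J² = kg²·m⁴·s⁻⁴.
  Pa = kg·m⁻¹·s⁻².
  So Pa⁻² = kg⁻²·m²·s⁴.
  Sv = m²·s⁻².
  So Sv² = m⁴·s⁻⁴.
  Combining: m·Bq·J²·Pa⁻²·Sv² = m · s⁻¹ · (kg²·m⁴·s⁻⁴) · (kg⁻²·m²·s⁴) · (m⁴·s⁻⁴) = m¹¹·s⁻⁵.
Right side:
  Pa = N/m² (pressure = force per area),
      = kg·m⁻¹·s⁻².
  So Pa⁻² = kg⁻²·m²·s⁴.
  T = Wb/m² (flux density = flux per area),
      = kg·s⁻²·A⁻¹.
  Sv = J/kg (equivalent dose = energy per mass),
      = m²·s⁻².
  So Sv² = m⁴·s⁻⁴.
  Wb = V·s (flux: a volt is a weber per second),
      = kg·m²·s⁻²·A⁻¹.
  So Wb⁻¹ = kg⁻¹·m⁻²·s²·A.
  C = A·s = s·A (charge = current × time).
  Bq = 1/s = s⁻¹ (activity is decays per second).
  V = W/A (potential = power per current),
      = kg·m²·s⁻³·A⁻¹.
  J = N·m (work = force × distance),
      = kg·m²·s⁻².
  Combining: Pa⁻²·T·Sv²·Wb⁻¹·m³·C·Bq·V·J = (kg⁻²·m²·s⁴) · (kg·s⁻²·A⁻¹) · (m⁴·s⁻⁴) · (kg⁻¹·m⁻²·s²·A) · m³ · (s·A) · s⁻¹ · (kg·m²·s⁻³·A⁻¹) · (kg·m²·s⁻²) = m¹¹·s⁻⁵.
Both reduce to m¹¹·s⁻⁵.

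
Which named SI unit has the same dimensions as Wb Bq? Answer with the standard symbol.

V

Wb = V·s (flux: a volt is a weber per second),
    = kg·m²·s⁻²·A⁻¹.
Bq = 1/s = s⁻¹ (activity is decays per second).
Combining: Wb·Bq = (kg·m²·s⁻²·A⁻¹) · s⁻¹ = kg·m²·s⁻³·A⁻¹.
kg·m²·s⁻³·A⁻¹ is the base-SI form of the volt.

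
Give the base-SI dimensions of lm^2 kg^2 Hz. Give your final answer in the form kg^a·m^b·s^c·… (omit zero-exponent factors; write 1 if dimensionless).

kg²·s⁻¹·cd²

lm = cd·sr = cd (luminous flux; sr is dimensionless).
So lm² = cd².
Hz = 1/s = s⁻¹ (frequency is cycles per second).
Combining: lm²·kg²·Hz = cd² · kg² · s⁻¹ = kg²·s⁻¹·cd².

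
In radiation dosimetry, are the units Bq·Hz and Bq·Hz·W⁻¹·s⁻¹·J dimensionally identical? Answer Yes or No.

Left side:
  Bq = 1/s = s⁻¹ (activity is decays per second).
  Hz = 1/s = s⁻¹ (frequency is cycles per second).
  Combining: Bq·Hz = s⁻¹ · s⁻¹ = s⁻².
Right side:
  Bq = 1/s = s⁻¹ (activity is decays per second).
  Hz = 1/s = s⁻¹ (frequency is cycles per second).
  W = J/s (power = energy per time),
      = kg·m²·s⁻³.
  So W⁻¹ = kg⁻¹·m⁻²·s³.
  J = N·m (work = force × distance),
      = kg·m²·s⁻².
  Combining: Bq·Hz·W⁻¹·s⁻¹·J = s⁻¹ · s⁻¹ · (kg⁻¹·m⁻²·s³) · s⁻¹ · (kg·m²·s⁻²) = s⁻².
Both reduce to s⁻².

Yes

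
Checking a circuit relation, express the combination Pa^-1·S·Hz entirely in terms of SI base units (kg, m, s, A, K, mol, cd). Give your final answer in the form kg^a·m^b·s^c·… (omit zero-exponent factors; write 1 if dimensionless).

Pa = kg·m⁻¹·s⁻².
So Pa⁻¹ = kg⁻¹·m·s².
S = kg⁻¹·m⁻²·s³·A².
Hz = s⁻¹.
Combining: Pa⁻¹·S·Hz = (kg⁻¹·m·s²) · (kg⁻¹·m⁻²·s³·A²) · s⁻¹ = kg⁻²·m⁻¹·s⁴·A².

kg⁻²·m⁻¹·s⁴·A²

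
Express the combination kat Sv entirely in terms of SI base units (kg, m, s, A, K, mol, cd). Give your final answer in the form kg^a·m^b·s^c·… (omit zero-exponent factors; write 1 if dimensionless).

kat = s⁻¹·mol.
Sv = m²·s⁻².
Combining: kat·Sv = (s⁻¹·mol) · (m²·s⁻²) = m²·s⁻³·mol.

m²·s⁻³·mol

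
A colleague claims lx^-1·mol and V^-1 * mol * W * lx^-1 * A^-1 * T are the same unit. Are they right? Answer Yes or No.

No

Left side:
  lx = lm/m² (illuminance = luminous flux per area),
      = m⁻²·cd.
  So lx⁻¹ = m²·cd⁻¹.
  Combining: lx⁻¹·mol = (m²·cd⁻¹) · mol = m²·mol·cd⁻¹.
Right side:
  V = kg·m²·s⁻³·A⁻¹.
  So V⁻¹ = kg⁻¹·m⁻²·s³·A.
  W = kg·m²·s⁻³.
  lx = m⁻²·cd.
  So lx⁻¹ = m²·cd⁻¹.
  T = kg·s⁻²·A⁻¹.
  Combining: V⁻¹·mol·W·lx⁻¹·A⁻¹·T = (kg⁻¹·m⁻²·s³·A) · mol · (kg·m²·s⁻³) · (m²·cd⁻¹) · A⁻¹ · (kg·s⁻²·A⁻¹) = kg·m²·s⁻²·A⁻¹·mol·cd⁻¹.
Left is m²·mol·cd⁻¹; right is kg·m²·s⁻²·A⁻¹·mol·cd⁻¹ — different.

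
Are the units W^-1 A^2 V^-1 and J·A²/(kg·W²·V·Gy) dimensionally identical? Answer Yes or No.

Left side:
  W = kg·m²·s⁻³.
  So W⁻¹ = kg⁻¹·m⁻²·s³.
  V = kg·m²·s⁻³·A⁻¹.
  So V⁻¹ = kg⁻¹·m⁻²·s³·A.
  Combining: W⁻¹·A²·V⁻¹ = (kg⁻¹·m⁻²·s³) · A² · (kg⁻¹·m⁻²·s³·A) = kg⁻²·m⁻⁴·s⁶·A³.
Right side:
  J = N·m (work = force × distance),
      = kg·m²·s⁻².
  W = J/s (power = energy per time),
      = kg·m²·s⁻³.
  So W⁻² = kg⁻²·m⁻⁴·s⁶.
  V = W/A (potential = power per current),
      = kg·m²·s⁻³·A⁻¹.
  So V⁻¹ = kg⁻¹·m⁻²·s³·A.
  Gy = J/kg (absorbed dose = energy per mass),
      = m²·s⁻².
  So Gy⁻¹ = m⁻²·s².
  Combining: kg⁻¹·J·W⁻²·V⁻¹·Gy⁻¹·A² = kg⁻¹ · (kg·m²·s⁻²) · (kg⁻²·m⁻⁴·s⁶) · (kg⁻¹·m⁻²·s³·A) · (m⁻²·s²) · A² = kg⁻³·m⁻⁶·s⁹·A³.
Left is kg⁻²·m⁻⁴·s⁶·A³; right is kg⁻³·m⁻⁶·s⁹·A³ — different.

No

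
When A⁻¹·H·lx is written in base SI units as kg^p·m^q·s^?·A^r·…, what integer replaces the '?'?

-2

H = Wb/A (inductance = flux per current),
    = kg·m²·s⁻²·A⁻².
lx = lm/m² (illuminance = luminous flux per area),
    = m⁻²·cd.
Combining: A⁻¹·H·lx = A⁻¹ · (kg·m²·s⁻²·A⁻²) · (m⁻²·cd) = kg·s⁻²·A⁻³·cd.
The exponent of s is -2.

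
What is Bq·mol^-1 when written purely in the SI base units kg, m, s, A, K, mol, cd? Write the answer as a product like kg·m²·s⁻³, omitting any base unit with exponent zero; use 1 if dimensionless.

s⁻¹·mol⁻¹

Bq = 1/s = s⁻¹ (activity is decays per second).
Combining: Bq·mol⁻¹ = s⁻¹ · mol⁻¹ = s⁻¹·mol⁻¹.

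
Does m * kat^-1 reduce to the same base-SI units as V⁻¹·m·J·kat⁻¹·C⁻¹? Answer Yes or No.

Yes

Left side:
  kat = mol/s = s⁻¹·mol (catalytic activity).
  So kat⁻¹ = s·mol⁻¹.
  Combining: m·kat⁻¹ = m · (s·mol⁻¹) = m·s·mol⁻¹.
Right side:
  V = W/A (potential = power per current),
      = kg·m²·s⁻³·A⁻¹.
  So V⁻¹ = kg⁻¹·m⁻²·s³·A.
  J = N·m (work = force × distance),
      = kg·m²·s⁻².
  kat = mol/s = s⁻¹·mol (catalytic activity).
  So kat⁻¹ = s·mol⁻¹.
  C = A·s = s·A (charge = current × time).
  So C⁻¹ = s⁻¹·A⁻¹.
  Combining: V⁻¹·m·J·kat⁻¹·C⁻¹ = (kg⁻¹·m⁻²·s³·A) · m · (kg·m²·s⁻²) · (s·mol⁻¹) · (s⁻¹·A⁻¹) = m·s·mol⁻¹.
Both reduce to m·s·mol⁻¹.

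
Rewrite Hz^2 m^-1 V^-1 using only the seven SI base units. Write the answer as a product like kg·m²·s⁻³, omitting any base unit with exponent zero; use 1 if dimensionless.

kg⁻¹·m⁻³·s·A

Hz = s⁻¹.
So Hz² = s⁻².
V = kg·m²·s⁻³·A⁻¹.
So V⁻¹ = kg⁻¹·m⁻²·s³·A.
Combining: Hz²·m⁻¹·V⁻¹ = s⁻² · m⁻¹ · (kg⁻¹·m⁻²·s³·A) = kg⁻¹·m⁻³·s·A.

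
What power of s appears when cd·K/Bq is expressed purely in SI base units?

Bq = s⁻¹.
So Bq⁻¹ = s.
Combining: cd·K·Bq⁻¹ = cd · K · s = s·K·cd.
The exponent of s is 1.

1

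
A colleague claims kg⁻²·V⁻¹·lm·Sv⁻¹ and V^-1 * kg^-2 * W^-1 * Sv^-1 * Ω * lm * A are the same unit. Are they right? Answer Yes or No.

No

Left side:
  V = kg·m²·s⁻³·A⁻¹.
  So V⁻¹ = kg⁻¹·m⁻²·s³·A.
  lm = cd.
  Sv = m²·s⁻².
  So Sv⁻¹ = m⁻²·s².
  Combining: kg⁻²·V⁻¹·lm·Sv⁻¹ = kg⁻² · (kg⁻¹·m⁻²·s³·A) · cd · (m⁻²·s²) = kg⁻³·m⁻⁴·s⁵·A·cd.
Right side:
  V = W/A (potential = power per current),
      = kg·m²·s⁻³·A⁻¹.
  So V⁻¹ = kg⁻¹·m⁻²·s³·A.
  W = J/s (power = energy per time),
      = kg·m²·s⁻³.
  So W⁻¹ = kg⁻¹·m⁻²·s³.
  Sv = J/kg (equivalent dose = energy per mass),
      = m²·s⁻².
  So Sv⁻¹ = m⁻²·s².
  Ω = V/A (resistance = voltage per current),
      = kg·m²·s⁻³·A⁻².
  lm = cd·sr = cd (luminous flux; sr is dimensionless).
  Combining: V⁻¹·kg⁻²·W⁻¹·Sv⁻¹·Ω·lm·A = (kg⁻¹·m⁻²·s³·A) · kg⁻² · (kg⁻¹·m⁻²·s³) · (m⁻²·s²) · (kg·m²·s⁻³·A⁻²) · cd · A = kg⁻³·m⁻⁴·s⁵·cd.
Left is kg⁻³·m⁻⁴·s⁵·A·cd; right is kg⁻³·m⁻⁴·s⁵·cd — different.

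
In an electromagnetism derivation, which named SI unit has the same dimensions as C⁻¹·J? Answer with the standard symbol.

V

C = A·s = s·A (charge = current × time).
So C⁻¹ = s⁻¹·A⁻¹.
J = N·m (work = force × distance),
    = kg·m²·s⁻².
Combining: C⁻¹·J = (s⁻¹·A⁻¹) · (kg·m²·s⁻²) = kg·m²·s⁻³·A⁻¹.
kg·m²·s⁻³·A⁻¹ is the base-SI form of the volt.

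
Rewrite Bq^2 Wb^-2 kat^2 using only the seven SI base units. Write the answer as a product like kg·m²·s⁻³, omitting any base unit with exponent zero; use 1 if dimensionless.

kg⁻²·m⁻⁴·A²·mol²

Bq = s⁻¹.
So Bq² = s⁻².
Wb = kg·m²·s⁻²·A⁻¹.
So Wb⁻² = kg⁻²·m⁻⁴·s⁴·A².
kat = s⁻¹·mol.
So kat² = s⁻²·mol².
Combining: Bq²·Wb⁻²·kat² = s⁻² · (kg⁻²·m⁻⁴·s⁴·A²) · (s⁻²·mol²) = kg⁻²·m⁻⁴·A²·mol².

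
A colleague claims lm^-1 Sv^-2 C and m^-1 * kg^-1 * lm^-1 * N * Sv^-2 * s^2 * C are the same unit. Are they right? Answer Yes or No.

Left side:
  lm = cd·sr = cd (luminous flux; sr is dimensionless).
  So lm⁻¹ = cd⁻¹.
  Sv = J/kg (equivalent dose = energy per mass),
      = m²·s⁻².
  So Sv⁻² = m⁻⁴·s⁴.
  C = A·s = s·A (charge = current × time).
  Combining: lm⁻¹·Sv⁻²·C = cd⁻¹ · (m⁻⁴·s⁴) · (s·A) = m⁻⁴·s⁵·A·cd⁻¹.
Right side:
  lm = cd·sr = cd (luminous flux; sr is dimensionless).
  So lm⁻¹ = cd⁻¹.
  N = kg·m/s² = kg·m·s⁻² (force = mass × acceleration).
  Sv = J/kg (equivalent dose = energy per mass),
      = m²·s⁻².
  So Sv⁻² = m⁻⁴·s⁴.
  C = A·s = s·A (charge = current × time).
  Combining: m⁻¹·kg⁻¹·lm⁻¹·N·Sv⁻²·s²·C = m⁻¹ · kg⁻¹ · cd⁻¹ · (kg·m·s⁻²) · (m⁻⁴·s⁴) · s² · (s·A) = m⁻⁴·s⁵·A·cd⁻¹.
Both reduce to m⁻⁴·s⁵·A·cd⁻¹.

Yes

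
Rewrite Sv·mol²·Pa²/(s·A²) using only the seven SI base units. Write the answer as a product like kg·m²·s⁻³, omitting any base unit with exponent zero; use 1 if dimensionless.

kg²·s⁻⁷·A⁻²·mol²

Sv = J/kg (equivalent dose = energy per mass),
    = m²·s⁻².
Pa = N/m² (pressure = force per area),
    = kg·m⁻¹·s⁻².
So Pa² = kg²·m⁻²·s⁻⁴.
Combining: s⁻¹·Sv·A⁻²·mol²·Pa² = s⁻¹ · (m²·s⁻²) · A⁻² · mol² · (kg²·m⁻²·s⁻⁴) = kg²·s⁻⁷·A⁻²·mol².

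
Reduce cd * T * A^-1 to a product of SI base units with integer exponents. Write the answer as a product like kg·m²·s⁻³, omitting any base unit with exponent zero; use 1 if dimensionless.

T = kg·s⁻²·A⁻¹.
Combining: cd·T·A⁻¹ = cd · (kg·s⁻²·A⁻¹) · A⁻¹ = kg·s⁻²·A⁻²·cd.

kg·s⁻²·A⁻²·cd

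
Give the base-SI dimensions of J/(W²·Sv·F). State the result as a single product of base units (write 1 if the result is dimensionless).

m⁻²·s²·A⁻²

W = J/s (power = energy per time),
    = kg·m²·s⁻³.
So W⁻² = kg⁻²·m⁻⁴·s⁶.
Sv = J/kg (equivalent dose = energy per mass),
    = m²·s⁻².
So Sv⁻¹ = m⁻²·s².
J = N·m (work = force × distance),
    = kg·m²·s⁻².
F = C/V (capacitance = charge per voltage),
    = A·s/(kg·m²·s⁻³·A⁻¹) (substituting C and V),
    = kg⁻¹·m⁻²·s⁴·A².
So F⁻¹ = kg·m²·s⁻⁴·A⁻².
Combining: W⁻²·Sv⁻¹·J·F⁻¹ = (kg⁻²·m⁻⁴·s⁶) · (m⁻²·s²) · (kg·m²·s⁻²) · (kg·m²·s⁻⁴·A⁻²) = m⁻²·s²·A⁻².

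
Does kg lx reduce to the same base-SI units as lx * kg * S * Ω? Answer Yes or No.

Yes

Left side:
  lx = lm/m² (illuminance = luminous flux per area),
      = m⁻²·cd.
  Combining: kg·lx = kg · (m⁻²·cd) = kg·m⁻²·cd.
Right side:
  lx = m⁻²·cd.
  S = kg⁻¹·m⁻²·s³·A².
  Ω = kg·m²·s⁻³·A⁻².
  Combining: lx·kg·S·Ω = (m⁻²·cd) · kg · (kg⁻¹·m⁻²·s³·A²) · (kg·m²·s⁻³·A⁻²) = kg·m⁻²·cd.
Both reduce to kg·m⁻²·cd.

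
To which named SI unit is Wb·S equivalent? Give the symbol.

C

Wb = kg·m²·s⁻²·A⁻¹.
S = kg⁻¹·m⁻²·s³·A².
Combining: Wb·S = (kg·m²·s⁻²·A⁻¹) · (kg⁻¹·m⁻²·s³·A²) = s·A.
s·A is the base-SI form of the coulomb.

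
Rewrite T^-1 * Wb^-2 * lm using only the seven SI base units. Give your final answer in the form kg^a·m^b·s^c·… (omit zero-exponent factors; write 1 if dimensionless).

kg⁻³·m⁻⁴·s⁶·A³·cd

T = Wb/m² (flux density = flux per area),
    = kg·s⁻²·A⁻¹.
So T⁻¹ = kg⁻¹·s²·A.
Wb = V·s (flux: a volt is a weber per second),
    = kg·m²·s⁻²·A⁻¹.
So Wb⁻² = kg⁻²·m⁻⁴·s⁴·A².
lm = cd·sr = cd (luminous flux; sr is dimensionless).
Combining: T⁻¹·Wb⁻²·lm = (kg⁻¹·s²·A) · (kg⁻²·m⁻⁴·s⁴·A²) · cd = kg⁻³·m⁻⁴·s⁶·A³·cd.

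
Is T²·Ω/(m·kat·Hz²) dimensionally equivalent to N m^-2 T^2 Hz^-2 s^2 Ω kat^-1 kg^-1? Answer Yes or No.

Left side:
  T = kg·s⁻²·A⁻¹.
  So T² = kg²·s⁻⁴·A⁻².
  kat = s⁻¹·mol.
  So kat⁻¹ = s·mol⁻¹.
  Hz = s⁻¹.
  So Hz⁻² = s².
  Ω = kg·m²·s⁻³·A⁻².
  Combining: T²·m⁻¹·kat⁻¹·Hz⁻²·Ω = (kg²·s⁻⁴·A⁻²) · m⁻¹ · (s·mol⁻¹) · s² · (kg·m²·s⁻³·A⁻²) = kg³·m·s⁻⁴·A⁻⁴·mol⁻¹.
Right side:
  N = kg·m/s² = kg·m·s⁻² (force = mass × acceleration).
  T = Wb/m² (flux density = flux per area),
      = kg·s⁻²·A⁻¹.
  So T² = kg²·s⁻⁴·A⁻².
  Hz = 1/s = s⁻¹ (frequency is cycles per second).
  So Hz⁻² = s².
  Ω = V/A (resistance = voltage per current),
      = kg·m²·s⁻³·A⁻².
  kat = mol/s = s⁻¹·mol (catalytic activity).
  So kat⁻¹ = s·mol⁻¹.
  Combining: N·m⁻²·T²·Hz⁻²·s²·Ω·kat⁻¹·kg⁻¹ = (kg·m·s⁻²) · m⁻² · (kg²·s⁻⁴·A⁻²) · s² · s² · (kg·m²·s⁻³·A⁻²) · (s·mol⁻¹) · kg⁻¹ = kg³·m·s⁻⁴·A⁻⁴·mol⁻¹.
Both reduce to kg³·m·s⁻⁴·A⁻⁴·mol⁻¹.

Yes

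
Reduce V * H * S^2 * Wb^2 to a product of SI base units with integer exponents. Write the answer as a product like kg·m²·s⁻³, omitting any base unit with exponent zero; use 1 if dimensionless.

kg²·m⁴·s⁻³·A⁻¹

V = kg·m²·s⁻³·A⁻¹.
H = kg·m²·s⁻²·A⁻².
S = kg⁻¹·m⁻²·s³·A².
So S² = kg⁻²·m⁻⁴·s⁶·A⁴.
Wb = kg·m²·s⁻²·A⁻¹.
So Wb² = kg²·m⁴·s⁻⁴·A⁻².
Combining: V·H·S²·Wb² = (kg·m²·s⁻³·A⁻¹) · (kg·m²·s⁻²·A⁻²) · (kg⁻²·m⁻⁴·s⁶·A⁴) · (kg²·m⁴·s⁻⁴·A⁻²) = kg²·m⁴·s⁻³·A⁻¹.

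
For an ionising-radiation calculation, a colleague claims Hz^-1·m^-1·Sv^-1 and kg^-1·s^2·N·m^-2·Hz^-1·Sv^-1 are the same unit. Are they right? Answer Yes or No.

Yes

Left side:
  Hz = 1/s = s⁻¹ (frequency is cycles per second).
  So Hz⁻¹ = s.
  Sv = J/kg (equivalent dose = energy per mass),
      = m²·s⁻².
  So Sv⁻¹ = m⁻²·s².
  Combining: Hz⁻¹·m⁻¹·Sv⁻¹ = s · m⁻¹ · (m⁻²·s²) = m⁻³·s³.
Right side:
  N = kg·m/s² = kg·m·s⁻² (force = mass × acceleration).
  Hz = 1/s = s⁻¹ (frequency is cycles per second).
  So Hz⁻¹ = s.
  Sv = J/kg (equivalent dose = energy per mass),
      = m²·s⁻².
  So Sv⁻¹ = m⁻²·s².
  Combining: kg⁻¹·s²·N·m⁻²·Hz⁻¹·Sv⁻¹ = kg⁻¹ · s² · (kg·m·s⁻²) · m⁻² · s · (m⁻²·s²) = m⁻³·s³.
Both reduce to m⁻³·s³.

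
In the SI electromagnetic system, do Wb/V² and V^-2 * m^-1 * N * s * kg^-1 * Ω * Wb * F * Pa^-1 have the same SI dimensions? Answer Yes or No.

Left side:
  V = kg·m²·s⁻³·A⁻¹.
  So V⁻² = kg⁻²·m⁻⁴·s⁶·A².
  Wb = kg·m²·s⁻²·A⁻¹.
  Combining: V⁻²·Wb = (kg⁻²·m⁻⁴·s⁶·A²) · (kg·m²·s⁻²·A⁻¹) = kg⁻¹·m⁻²·s⁴·A.
Right side:
  V = kg·m²·s⁻³·A⁻¹.
  So V⁻² = kg⁻²·m⁻⁴·s⁶·A².
  N = kg·m·s⁻².
  Ω = kg·m²·s⁻³·A⁻².
  Wb = kg·m²·s⁻²·A⁻¹.
  F = kg⁻¹·m⁻²·s⁴·A².
  Pa = kg·m⁻¹·s⁻².
  So Pa⁻¹ = kg⁻¹·m·s².
  Combining: V⁻²·m⁻¹·N·s·kg⁻¹·Ω·Wb·F·Pa⁻¹ = (kg⁻²·m⁻⁴·s⁶·A²) · m⁻¹ · (kg·m·s⁻²) · s · kg⁻¹ · (kg·m²·s⁻³·A⁻²) · (kg·m²·s⁻²·A⁻¹) · (kg⁻¹·m⁻²·s⁴·A²) · (kg⁻¹·m·s²) = kg⁻²·m⁻¹·s⁶·A.
Left is kg⁻¹·m⁻²·s⁴·A; right is kg⁻²·m⁻¹·s⁶·A — different.

No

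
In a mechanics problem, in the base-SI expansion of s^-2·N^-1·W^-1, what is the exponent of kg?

N = kg·m·s⁻².
So N⁻¹ = kg⁻¹·m⁻¹·s².
W = kg·m²·s⁻³.
So W⁻¹ = kg⁻¹·m⁻²·s³.
Combining: s⁻²·N⁻¹·W⁻¹ = s⁻² · (kg⁻¹·m⁻¹·s²) · (kg⁻¹·m⁻²·s³) = kg⁻²·m⁻³·s³.
The exponent of kg is -2.

-2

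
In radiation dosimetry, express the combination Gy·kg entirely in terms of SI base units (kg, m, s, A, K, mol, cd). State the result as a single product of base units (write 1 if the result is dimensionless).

kg·m²·s⁻²

Gy = J/kg (absorbed dose = energy per mass),
    = m²·s⁻².
Combining: Gy·kg = (m²·s⁻²) · kg = kg·m²·s⁻².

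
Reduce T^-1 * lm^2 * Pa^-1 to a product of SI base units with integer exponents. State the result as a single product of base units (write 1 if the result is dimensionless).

T = Wb/m² (flux density = flux per area),
    = kg·s⁻²·A⁻¹.
So T⁻¹ = kg⁻¹·s²·A.
lm = cd·sr = cd (luminous flux; sr is dimensionless).
So lm² = cd².
Pa = N/m² (pressure = force per area),
    = kg·m⁻¹·s⁻².
So Pa⁻¹ = kg⁻¹·m·s².
Combining: T⁻¹·lm²·Pa⁻¹ = (kg⁻¹·s²·A) · cd² · (kg⁻¹·m·s²) = kg⁻²·m·s⁴·A·cd².

kg⁻²·m·s⁴·A·cd²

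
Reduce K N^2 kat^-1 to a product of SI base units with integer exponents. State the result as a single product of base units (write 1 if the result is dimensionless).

kg²·m²·s⁻³·K·mol⁻¹

N = kg·m·s⁻².
So N² = kg²·m²·s⁻⁴.
kat = s⁻¹·mol.
So kat⁻¹ = s·mol⁻¹.
Combining: K·N²·kat⁻¹ = K · (kg²·m²·s⁻⁴) · (s·mol⁻¹) = kg²·m²·s⁻³·K·mol⁻¹.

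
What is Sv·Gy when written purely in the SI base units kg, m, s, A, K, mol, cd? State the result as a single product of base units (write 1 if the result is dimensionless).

m⁴·s⁻⁴

Sv = m²·s⁻².
Gy = m²·s⁻².
Combining: Sv·Gy = (m²·s⁻²) · (m²·s⁻²) = m⁴·s⁻⁴.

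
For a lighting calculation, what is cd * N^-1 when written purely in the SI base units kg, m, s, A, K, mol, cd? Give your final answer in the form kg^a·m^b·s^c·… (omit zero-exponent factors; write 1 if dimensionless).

kg⁻¹·m⁻¹·s²·cd

N = kg·m/s² = kg·m·s⁻² (force = mass × acceleration).
So N⁻¹ = kg⁻¹·m⁻¹·s².
Combining: cd·N⁻¹ = cd · (kg⁻¹·m⁻¹·s²) = kg⁻¹·m⁻¹·s²·cd.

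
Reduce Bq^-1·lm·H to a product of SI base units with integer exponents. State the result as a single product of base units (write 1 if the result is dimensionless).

Bq = 1/s = s⁻¹ (activity is decays per second).
So Bq⁻¹ = s.
lm = cd·sr = cd (luminous flux; sr is dimensionless).
H = Wb/A (inductance = flux per current),
    = kg·m²·s⁻²·A⁻².
Combining: Bq⁻¹·lm·H = s · cd · (kg·m²·s⁻²·A⁻²) = kg·m²·s⁻¹·A⁻²·cd.

kg·m²·s⁻¹·A⁻²·cd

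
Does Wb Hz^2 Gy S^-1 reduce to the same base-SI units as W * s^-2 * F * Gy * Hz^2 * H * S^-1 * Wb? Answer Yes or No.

No

Left side:
  Wb = V·s (flux: a volt is a weber per second),
      = kg·m²·s⁻²·A⁻¹.
  Hz = 1/s = s⁻¹ (frequency is cycles per second).
  So Hz² = s⁻².
  Gy = J/kg (absorbed dose = energy per mass),
      = m²·s⁻².
  S = 1/Ω (conductance is reciprocal resistance),
      = kg⁻¹·m⁻²·s³·A².
  So S⁻¹ = kg·m²·s⁻³·A⁻².
  Combining: Wb·Hz²·Gy·S⁻¹ = (kg·m²·s⁻²·A⁻¹) · s⁻² · (m²·s⁻²) · (kg·m²·s⁻³·A⁻²) = kg²·m⁶·s⁻⁹·A⁻³.
Right side:
  W = kg·m²·s⁻³.
  F = kg⁻¹·m⁻²·s⁴·A².
  Gy = m²·s⁻².
  Hz = s⁻¹.
  So Hz² = s⁻².
  H = kg·m²·s⁻²·A⁻².
  S = kg⁻¹·m⁻²·s³·A².
  So S⁻¹ = kg·m²·s⁻³·A⁻².
  Wb = kg·m²·s⁻²·A⁻¹.
  Combining: W·s⁻²·F·Gy·Hz²·H·S⁻¹·Wb = (kg·m²·s⁻³) · s⁻² · (kg⁻¹·m⁻²·s⁴·A²) · (m²·s⁻²) · s⁻² · (kg·m²·s⁻²·A⁻²) · (kg·m²·s⁻³·A⁻²) · (kg·m²·s⁻²·A⁻¹) = kg³·m⁸·s⁻¹²·A⁻³.
Left is kg²·m⁶·s⁻⁹·A⁻³; right is kg³·m⁸·s⁻¹²·A⁻³ — different.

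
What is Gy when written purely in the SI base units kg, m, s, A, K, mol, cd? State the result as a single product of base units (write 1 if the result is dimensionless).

Gy = J/kg (absorbed dose = energy per mass),
    = m²·s⁻².

m²·s⁻²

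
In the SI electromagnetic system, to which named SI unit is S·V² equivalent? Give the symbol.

W

S = 1/Ω (conductance is reciprocal resistance),
    = kg⁻¹·m⁻²·s³·A².
V = W/A (potential = power per current),
    = kg·m²·s⁻³·A⁻¹.
So V² = kg²·m⁴·s⁻⁶·A⁻².
Combining: S·V² = (kg⁻¹·m⁻²·s³·A²) · (kg²·m⁴·s⁻⁶·A⁻²) = kg·m²·s⁻³.
kg·m²·s⁻³ is the base-SI form of the watt.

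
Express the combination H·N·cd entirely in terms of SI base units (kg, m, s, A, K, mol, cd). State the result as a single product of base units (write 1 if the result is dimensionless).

kg²·m³·s⁻⁴·A⁻²·cd

H = kg·m²·s⁻²·A⁻².
N = kg·m·s⁻².
Combining: H·N·cd = (kg·m²·s⁻²·A⁻²) · (kg·m·s⁻²) · cd = kg²·m³·s⁻⁴·A⁻²·cd.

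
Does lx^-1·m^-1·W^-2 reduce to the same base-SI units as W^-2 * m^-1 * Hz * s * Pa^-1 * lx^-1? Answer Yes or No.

Left side:
  lx = lm/m² (illuminance = luminous flux per area),
      = m⁻²·cd.
  So lx⁻¹ = m²·cd⁻¹.
  W = J/s (power = energy per time),
      = kg·m²·s⁻³.
  So W⁻² = kg⁻²·m⁻⁴·s⁶.
  Combining: lx⁻¹·m⁻¹·W⁻² = (m²·cd⁻¹) · m⁻¹ · (kg⁻²·m⁻⁴·s⁶) = kg⁻²·m⁻³·s⁶·cd⁻¹.
Right side:
  W = J/s (power = energy per time),
      = kg·m²·s⁻³.
  So W⁻² = kg⁻²·m⁻⁴·s⁶.
  Hz = 1/s = s⁻¹ (frequency is cycles per second).
  Pa = N/m² (pressure = force per area),
      = kg·m⁻¹·s⁻².
  So Pa⁻¹ = kg⁻¹·m·s².
  lx = lm/m² (illuminance = luminous flux per area),
      = m⁻²·cd.
  So lx⁻¹ = m²·cd⁻¹.
  Combining: W⁻²·m⁻¹·Hz·s·Pa⁻¹·lx⁻¹ = (kg⁻²·m⁻⁴·s⁶) · m⁻¹ · s⁻¹ · s · (kg⁻¹·m·s²) · (m²·cd⁻¹) = kg⁻³·m⁻²·s⁸·cd⁻¹.
Left is kg⁻²·m⁻³·s⁶·cd⁻¹; right is kg⁻³·m⁻²·s⁸·cd⁻¹ — different.

No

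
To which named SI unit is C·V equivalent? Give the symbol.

C = A·s = s·A (charge = current × time).
V = W/A (potential = power per current),
    = kg·m²·s⁻³·A⁻¹.
Combining: C·V = (s·A) · (kg·m²·s⁻³·A⁻¹) = kg·m²·s⁻².
kg·m²·s⁻² is the base-SI form of the joule.

J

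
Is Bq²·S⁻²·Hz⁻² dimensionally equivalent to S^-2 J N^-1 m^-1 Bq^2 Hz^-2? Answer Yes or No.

Left side:
  Bq = 1/s = s⁻¹ (activity is decays per second).
  So Bq² = s⁻².
  S = 1/Ω (conductance is reciprocal resistance),
      = kg⁻¹·m⁻²·s³·A².
  So S⁻² = kg²·m⁴·s⁻⁶·A⁻⁴.
  Hz = 1/s = s⁻¹ (frequency is cycles per second).
  So Hz⁻² = s².
  Combining: Bq²·S⁻²·Hz⁻² = s⁻² · (kg²·m⁴·s⁻⁶·A⁻⁴) · s² = kg²·m⁴·s⁻⁶·A⁻⁴.
Right side:
  S = 1/Ω (conductance is reciprocal resistance),
      = kg⁻¹·m⁻²·s³·A².
  So S⁻² = kg²·m⁴·s⁻⁶·A⁻⁴.
  J = N·m (work = force × distance),
      = kg·m²·s⁻².
  N = kg·m/s² = kg·m·s⁻² (force = mass × acceleration).
  So N⁻¹ = kg⁻¹·m⁻¹·s².
  Bq = 1/s = s⁻¹ (activity is decays per second).
  So Bq² = s⁻².
  Hz = 1/s = s⁻¹ (frequency is cycles per second).
  So Hz⁻² = s².
  Combining: S⁻²·J·N⁻¹·m⁻¹·Bq²·Hz⁻² = (kg²·m⁴·s⁻⁶·A⁻⁴) · (kg·m²·s⁻²) · (kg⁻¹·m⁻¹·s²) · m⁻¹ · s⁻² · s² = kg²·m⁴·s⁻⁶·A⁻⁴.
Both reduce to kg²·m⁴·s⁻⁶·A⁻⁴.

Yes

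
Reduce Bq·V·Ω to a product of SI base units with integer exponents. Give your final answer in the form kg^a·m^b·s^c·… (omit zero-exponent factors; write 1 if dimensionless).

kg²·m⁴·s⁻⁷·A⁻³

Bq = 1/s = s⁻¹ (activity is decays per second).
V = W/A (potential = power per current),
    = kg·m²·s⁻³·A⁻¹.
Ω = V/A (resistance = voltage per current),
    = kg·m²·s⁻³·A⁻².
Combining: Bq·V·Ω = s⁻¹ · (kg·m²·s⁻³·A⁻¹) · (kg·m²·s⁻³·A⁻²) = kg²·m⁴·s⁻⁷·A⁻³.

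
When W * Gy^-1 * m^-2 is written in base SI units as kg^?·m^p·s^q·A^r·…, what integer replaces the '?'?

W = J/s (power = energy per time),
    = kg·m²·s⁻³.
Gy = J/kg (absorbed dose = energy per mass),
    = m²·s⁻².
So Gy⁻¹ = m⁻²·s².
Combining: W·Gy⁻¹·m⁻² = (kg·m²·s⁻³) · (m⁻²·s²) · m⁻² = kg·m⁻²·s⁻¹.
The exponent of kg is 1.

1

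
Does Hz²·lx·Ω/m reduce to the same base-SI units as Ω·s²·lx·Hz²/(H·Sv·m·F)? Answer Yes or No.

No

Left side:
  Hz = s⁻¹.
  So Hz² = s⁻².
  lx = m⁻²·cd.
  Ω = kg·m²·s⁻³·A⁻².
  Combining: Hz²·lx·Ω·m⁻¹ = s⁻² · (m⁻²·cd) · (kg·m²·s⁻³·A⁻²) · m⁻¹ = kg·m⁻¹·s⁻⁵·A⁻²·cd.
Right side:
  Ω = kg·m²·s⁻³·A⁻².
  H = kg·m²·s⁻²·A⁻².
  So H⁻¹ = kg⁻¹·m⁻²·s²·A².
  Sv = m²·s⁻².
  So Sv⁻¹ = m⁻²·s².
  lx = m⁻²·cd.
  F = kg⁻¹·m⁻²·s⁴·A².
  So F⁻¹ = kg·m²·s⁻⁴·A⁻².
  Hz = s⁻¹.
  So Hz² = s⁻².
  Combining: Ω·H⁻¹·s²·Sv⁻¹·m⁻¹·lx·F⁻¹·Hz² = (kg·m²·s⁻³·A⁻²) · (kg⁻¹·m⁻²·s²·A²) · s² · (m⁻²·s²) · m⁻¹ · (m⁻²·cd) · (kg·m²·s⁻⁴·A⁻²) · s⁻² = kg·m⁻³·s⁻³·A⁻²·cd.
Left is kg·m⁻¹·s⁻⁵·A⁻²·cd; right is kg·m⁻³·s⁻³·A⁻²·cd — different.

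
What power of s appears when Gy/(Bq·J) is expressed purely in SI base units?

1

Bq = 1/s = s⁻¹ (activity is decays per second).
So Bq⁻¹ = s.
Gy = J/kg (absorbed dose = energy per mass),
    = m²·s⁻².
J = N·m (work = force × distance),
    = kg·m²·s⁻².
So J⁻¹ = kg⁻¹·m⁻²·s².
Combining: Bq⁻¹·Gy·J⁻¹ = s · (m²·s⁻²) · (kg⁻¹·m⁻²·s²) = kg⁻¹·s.
The exponent of s is 1.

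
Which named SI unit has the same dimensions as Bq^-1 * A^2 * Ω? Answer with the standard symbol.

J

Bq = 1/s = s⁻¹ (activity is decays per second).
So Bq⁻¹ = s.
Ω = V/A (resistance = voltage per current),
    = kg·m²·s⁻³·A⁻².
Combining: Bq⁻¹·A²·Ω = s · A² · (kg·m²·s⁻³·A⁻²) = kg·m²·s⁻².
kg·m²·s⁻² is the base-SI form of the joule.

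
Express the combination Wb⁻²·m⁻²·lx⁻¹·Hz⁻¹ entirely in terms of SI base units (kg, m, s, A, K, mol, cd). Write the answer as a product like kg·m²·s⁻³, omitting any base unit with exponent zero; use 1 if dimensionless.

kg⁻²·m⁻⁴·s⁵·A²·cd⁻¹

Wb = kg·m²·s⁻²·A⁻¹.
So Wb⁻² = kg⁻²·m⁻⁴·s⁴·A².
lx = m⁻²·cd.
So lx⁻¹ = m²·cd⁻¹.
Hz = s⁻¹.
So Hz⁻¹ = s.
Combining: Wb⁻²·m⁻²·lx⁻¹·Hz⁻¹ = (kg⁻²·m⁻⁴·s⁴·A²) · m⁻² · (m²·cd⁻¹) · s = kg⁻²·m⁻⁴·s⁵·A²·cd⁻¹.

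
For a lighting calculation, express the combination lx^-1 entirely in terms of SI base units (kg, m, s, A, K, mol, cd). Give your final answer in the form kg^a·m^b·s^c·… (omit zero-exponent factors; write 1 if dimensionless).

m²·cd⁻¹

lx = lm/m² (illuminance = luminous flux per area),
    = m⁻²·cd.
So lx⁻¹ = m²·cd⁻¹.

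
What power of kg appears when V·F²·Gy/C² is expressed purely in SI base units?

V = W/A (potential = power per current),
    = kg·m²·s⁻³·A⁻¹.
F = C/V (capacitance = charge per voltage),
    = A·s/(kg·m²·s⁻³·A⁻¹) (substituting C and V),
    = kg⁻¹·m⁻²·s⁴·A².
So F² = kg⁻²·m⁻⁴·s⁸·A⁴.
C = A·s = s·A (charge = current × time).
So C⁻² = s⁻²·A⁻².
Gy = J/kg (absorbed dose = energy per mass),
    = m²·s⁻².
Combining: V·F²·C⁻²·Gy = (kg·m²·s⁻³·A⁻¹) · (kg⁻²·m⁻⁴·s⁸·A⁴) · (s⁻²·A⁻²) · (m²·s⁻²) = kg⁻¹·s·A.
The exponent of kg is -1.

-1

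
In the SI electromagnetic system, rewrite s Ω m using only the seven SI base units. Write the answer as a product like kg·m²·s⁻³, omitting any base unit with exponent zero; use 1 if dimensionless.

Ω = kg·m²·s⁻³·A⁻².
Combining: s·Ω·m = s · (kg·m²·s⁻³·A⁻²) · m = kg·m³·s⁻²·A⁻².

kg·m³·s⁻²·A⁻²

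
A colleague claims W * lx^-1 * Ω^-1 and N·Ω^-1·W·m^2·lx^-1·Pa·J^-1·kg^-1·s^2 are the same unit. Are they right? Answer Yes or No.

Left side:
  W = kg·m²·s⁻³.
  lx = m⁻²·cd.
  So lx⁻¹ = m²·cd⁻¹.
  Ω = kg·m²·s⁻³·A⁻².
  So Ω⁻¹ = kg⁻¹·m⁻²·s³·A².
  Combining: W·lx⁻¹·Ω⁻¹ = (kg·m²·s⁻³) · (m²·cd⁻¹) · (kg⁻¹·m⁻²·s³·A²) = m²·A²·cd⁻¹.
Right side:
  N = kg·m/s² = kg·m·s⁻² (force = mass × acceleration).
  Ω = V/A (resistance = voltage per current),
      = kg·m²·s⁻³·A⁻².
  So Ω⁻¹ = kg⁻¹·m⁻²·s³·A².
  W = J/s (power = energy per time),
      = kg·m²·s⁻³.
  lx = lm/m² (illuminance = luminous flux per area),
      = m⁻²·cd.
  So lx⁻¹ = m²·cd⁻¹.
  Pa = N/m² (pressure = force per area),
      = kg·m⁻¹·s⁻².
  J = N·m (work = force × distance),
      = kg·m²·s⁻².
  So J⁻¹ = kg⁻¹·m⁻²·s².
  Combining: N·Ω⁻¹·W·m²·lx⁻¹·Pa·J⁻¹·kg⁻¹·s² = (kg·m·s⁻²) · (kg⁻¹·m⁻²·s³·A²) · (kg·m²·s⁻³) · m² · (m²·cd⁻¹) · (kg·m⁻¹·s⁻²) · (kg⁻¹·m⁻²·s²) · kg⁻¹ · s² = m²·A²·cd⁻¹.
Both reduce to m²·A²·cd⁻¹.

Yes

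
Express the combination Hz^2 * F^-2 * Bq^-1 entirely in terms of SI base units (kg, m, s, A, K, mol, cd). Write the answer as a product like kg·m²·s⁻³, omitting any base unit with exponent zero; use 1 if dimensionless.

Hz = 1/s = s⁻¹ (frequency is cycles per second).
So Hz² = s⁻².
F = C/V (capacitance = charge per voltage),
    = A·s/(kg·m²·s⁻³·A⁻¹) (substituting C and V),
    = kg⁻¹·m⁻²·s⁴·A².
So F⁻² = kg²·m⁴·s⁻⁸·A⁻⁴.
Bq = 1/s = s⁻¹ (activity is decays per second).
So Bq⁻¹ = s.
Combining: Hz²·F⁻²·Bq⁻¹ = s⁻² · (kg²·m⁴·s⁻⁸·A⁻⁴) · s = kg²·m⁴·s⁻⁹·A⁻⁴.

kg²·m⁴·s⁻⁹·A⁻⁴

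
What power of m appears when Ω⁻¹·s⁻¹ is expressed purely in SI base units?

Ω = V/A (resistance = voltage per current),
    = kg·m²·s⁻³·A⁻².
So Ω⁻¹ = kg⁻¹·m⁻²·s³·A².
Combining: Ω⁻¹·s⁻¹ = (kg⁻¹·m⁻²·s³·A²) · s⁻¹ = kg⁻¹·m⁻²·s²·A².
The exponent of m is -2.

-2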